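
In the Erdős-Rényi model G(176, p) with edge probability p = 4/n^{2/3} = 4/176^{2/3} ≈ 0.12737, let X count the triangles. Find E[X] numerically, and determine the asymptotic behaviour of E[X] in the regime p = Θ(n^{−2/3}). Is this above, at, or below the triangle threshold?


Number of potential triangles: C(176, 3) = 893200.
Each occurs with probability p³ ≈ (0.12737)³ ≈ 2.0661157e-03.
By linearity: E[X] = C(176, 3)·p³ ≈ 893200 · 2.0661157e-03 ≈ 1845.45455.
Since α = 2/3 < 1, p = c/n^{2/3} ≫ 1/n is above the triangle threshold p ~ 1/n. Asymptotically E[X] ~ (c³/6)·n^{3(1−α)} = (4³/6)·n^{1} → ∞; triangles are abundant w.h.p.

E[X] ≈ 1845.45455; in regime p = Θ(1/n^{2/3}) E[X] diverges (above the triangle threshold p ~ 1/n).


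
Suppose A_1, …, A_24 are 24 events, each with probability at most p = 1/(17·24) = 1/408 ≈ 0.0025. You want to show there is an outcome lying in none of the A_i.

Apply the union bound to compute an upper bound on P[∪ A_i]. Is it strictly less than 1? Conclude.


Union bound: P[∪_{i=1}^{24} A_i] ≤ Σ_i P[A_i] ≤ 24·p = 24·(1/408) = 1/17.
Numerically: 1/17 ≈ 0.0588.
Is 1/17 < 1? YES.
Since P[∪ A_i] ≤ 1/17 < 1, the complement has P[∩ A_i^c] ≥ 1 − 1/17 = 16/17 > 0, so some outcome avoids every A_i.

24·p = 1/17 ≈ 0.0588; existence CERTIFIED by the union bound.


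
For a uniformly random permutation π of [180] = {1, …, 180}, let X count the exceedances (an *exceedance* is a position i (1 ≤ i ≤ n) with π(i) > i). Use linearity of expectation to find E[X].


Write X = Σ_{i=1}^{180} X_i, where X_i = 1_{π(i) > i}.
For each fixed i, π(i) is uniform over {1, …, 180} (marginal of a uniform permutation), so P[π(i) > i] = (n − i)/n. Summing: Σ_{i=1}^{180} (n − i)/n = (0 + 1 + … + 179)/180 = 180(180 − 1)/(2·180) = (180 − 1)/2.
Hence E[X] = Σ_{i=1}^{180} (180 − i)/180 = 179/2 ≈ 89.500.

E[X] = 179/2 = 89.500.


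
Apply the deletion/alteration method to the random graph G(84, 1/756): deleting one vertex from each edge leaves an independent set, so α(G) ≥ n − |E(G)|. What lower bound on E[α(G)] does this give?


E[|E(G)|] = C(84, 2)·p = 3486 · (1/756) = 83/18.
E[α(G)] ≥ n − E[|E(G)|] = 84 − 83/18 = 1429/18.
Numerically: ≈ 79.3889.
(This is only a lower bound; the true E[α(G)] may be larger.)

E[α(G)] ≥ 1429/18 ≈ 79.3889.


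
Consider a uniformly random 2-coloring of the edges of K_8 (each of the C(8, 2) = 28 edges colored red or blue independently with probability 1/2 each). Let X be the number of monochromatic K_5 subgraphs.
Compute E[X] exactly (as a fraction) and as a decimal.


Let X = Σ_S X_S over the C(8, 5) = 56 subsets S of size 5, where X_S = 1 if the K_5 on S is monochromatic.
For a fixed S, the K_5 on S has C(5, 2) = 10 edges. P[all 10 edges red] = (1/2)^10, and likewise for blue, so P[monochromatic] = 2·(1/2)^10 = 2^{1 − 10} = 1/512.
Summing: E[X] = C(8, 5) · 2^{1 − 10} = 56 · 1/512 = 7/64.
Numerically: E[X] ≈ 0.1094.

E[X] = C(8,5)·2^(1−C(5,2)) = 7/64 ≈ 0.1094.


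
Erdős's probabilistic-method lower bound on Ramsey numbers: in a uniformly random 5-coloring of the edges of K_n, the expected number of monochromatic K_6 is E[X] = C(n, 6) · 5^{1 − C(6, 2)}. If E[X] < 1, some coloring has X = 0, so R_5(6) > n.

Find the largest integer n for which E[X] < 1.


We need C(n, 6) · 5^{1 − 15} < 1, i.e. C(n, 6) < 5^{15 − 1} = 6103515625.
Check values of n near the boundary:
  n = 125: C(125, 6) = 4690625500; 4690625500 < 6103515625? YES
  n = 126: C(126, 6) = 4925156775; 4925156775 < 6103515625? YES
  n = 127: C(127, 6) = 5169379425; 5169379425 < 6103515625? YES
  n = 128: C(128, 6) = 5423611200; 5423611200 < 6103515625? YES
  n = 129: C(129, 6) = 5688177600; 5688177600 < 6103515625? YES
  n = 130: C(130, 6) = 5963412000; 5963412000 < 6103515625? YES
  n = 131: C(131, 6) = 6249655776; 6249655776 < 6103515625? NO
  n = 132: C(132, 6) = 6547258432; 6547258432 < 6103515625? NO
The largest n with C(n, 6) < 6103515625 is n = 130 (where E[X] = 47707296/48828125 ≈ 0.977). Hence R_5(6) > 130, i.e. R_5(6) ≥ 131.

Largest n = 130; hence R_5(6) > 130.


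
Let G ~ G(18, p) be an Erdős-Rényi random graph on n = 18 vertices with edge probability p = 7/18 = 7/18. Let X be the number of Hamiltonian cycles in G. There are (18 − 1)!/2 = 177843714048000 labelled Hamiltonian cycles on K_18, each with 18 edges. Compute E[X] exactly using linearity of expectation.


K_18 has (18 − 1)!/2 = 177843714048000 labelled Hamiltonian cycles.
For each such Hamiltonian cycle H, let X_H = 1 if all 18 edges of H are present in G. Then P[X_H = 1] = p^{18} = (7/18)^{18} = 1628413597910449/39346408075296537575424.
By linearity of expectation: E[X] = Σ_H E[X_H] = 177843714048000 · p^{18} = 177843714048000 · 1628413597910449/39346408075296537575424 = 24246874921186846803875/3294258113514384.
Numerically: E[X] ≈ 7.36034e+06.

E[X] = 177843714048000 · (7/18)^{18} = 24246874921186846803875/3294258113514384 ≈ 7.36034e+06.


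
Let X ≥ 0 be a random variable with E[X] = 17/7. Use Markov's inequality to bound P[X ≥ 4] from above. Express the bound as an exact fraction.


μ = E[X] = 17/7, a = 4.
Markov: P[X ≥ 4] ≤ μ/a = (17/7)/4 = 17/28.
Numerically: ≈ 0.607143.
(Since a = 4 > μ = 2.428571, the bound 17/28 is < 1 and informative.)

P[X ≥ 4] ≤ 17/28 ≈ 0.607143.


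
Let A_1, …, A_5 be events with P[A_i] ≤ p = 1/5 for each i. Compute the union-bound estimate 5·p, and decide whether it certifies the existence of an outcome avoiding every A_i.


Union bound: P[∪_{i=1}^{5} A_i] ≤ Σ_i P[A_i] ≤ 5·p = 5·(1/5) = 1.
Numerically: 1 ≈ 1.0000000.
Is 1 < 1? NO.
Since the bound 1 is ≥ 1, the union bound is uninformative here; it does NOT by itself certify existence.

5·p = 1 ≈ 1.0000000; existence NOT certified by the union bound.


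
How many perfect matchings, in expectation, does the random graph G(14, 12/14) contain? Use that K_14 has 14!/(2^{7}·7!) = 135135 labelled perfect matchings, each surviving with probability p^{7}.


K_14 has 14!/(2^{7}·7!) = 135135 labelled perfect matchings.
For each such perfect matching H, let X_H = 1 if all 7 edges of H are present in G. Then P[X_H = 1] = p^{7} = (6/7)^{7} = 279936/823543.
By linearity: E[X] = Σ_H E[X_H] = 135135 · p^{7} = 135135 · 279936/823543 = 5404164480/117649.
Numerically: E[X] ≈ 45935.

E[X] = 135135 · (6/7)^{7} = 5404164480/117649 ≈ 45935.


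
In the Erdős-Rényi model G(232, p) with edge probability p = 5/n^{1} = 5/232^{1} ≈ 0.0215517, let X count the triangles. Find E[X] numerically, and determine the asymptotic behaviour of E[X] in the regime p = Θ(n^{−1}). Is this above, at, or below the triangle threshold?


Number of potential triangles: C(232, 3) = 2054360.
Each occurs with probability p³ ≈ (0.0215517)³ ≈ 1.00102761e-05.
By linearity: E[X] = C(232, 3)·p³ ≈ 2054360 · 1.00102761e-05 ≈ 20.564711.
Here α = 1, so p = 5/n is exactly at the triangle threshold p ~ 1/n. Asymptotically E[X] → c³/6 = 5³/6 = 125/6 ≈ 20.833333, a bounded constant. In this regime the triangle count is asymptotically Poisson(c³/6).

E[X] ≈ 20.564711; in regime p = Θ(1/n^{1}) E[X] stays bounded (at the triangle threshold p ~ 1/n).


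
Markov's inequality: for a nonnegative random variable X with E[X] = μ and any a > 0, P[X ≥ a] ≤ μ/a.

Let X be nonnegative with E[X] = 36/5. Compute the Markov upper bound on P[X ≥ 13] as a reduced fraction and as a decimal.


μ = E[X] = 36/5, a = 13.
Markov: P[X ≥ 13] ≤ μ/a = (36/5)/13 = 36/65.
Numerically: ≈ 0.554.
(Since a = 13 > μ = 7.200, the bound 36/65 is < 1 and informative.)

P[X ≥ 13] ≤ 36/65 ≈ 0.554.


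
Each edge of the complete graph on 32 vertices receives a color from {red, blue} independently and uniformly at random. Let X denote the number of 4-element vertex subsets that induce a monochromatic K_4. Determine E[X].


Let X = Σ_S X_S over the C(32, 4) = 35960 subsets S of size 4, where X_S = 1 if the K_4 on S is monochromatic.
For a fixed S, the K_4 on S has C(4, 2) = 6 edges. P[all 6 edges red] = (1/2)^6, and likewise for blue, so P[monochromatic] = 2·(1/2)^6 = 2^{1 − 6} = 1/32.
By linearity of expectation: E[X] = C(32, 4) · 2^{1 − 6} = 35960 · 1/32 = 4495/4.
Numerically: E[X] ≈ 1123.7500.

E[X] = C(32,4)·2^(1−C(4,2)) = 4495/4 ≈ 1123.7500.


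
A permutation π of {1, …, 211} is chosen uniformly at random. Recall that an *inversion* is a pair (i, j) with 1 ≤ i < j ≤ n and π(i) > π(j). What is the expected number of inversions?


Write X = Σ X_I over the C(211, 2) = 22155 pairs i < j, with X_I the indicator of one inversion.
There are 22155 indicators.
For each fixed pair i < j, the values π(i) and π(j) are two distinct elements of {1, …, 211} in uniformly random order; by symmetry P[π(i) > π(j)] = 1/2.
By linearity: E[X] = 22155 · (1/2) = C(211, 2) · (1/2) = 22155/2 = 22155/2 ≈ 11077.5000.

E[X] = 22155/2 = 11077.5000.


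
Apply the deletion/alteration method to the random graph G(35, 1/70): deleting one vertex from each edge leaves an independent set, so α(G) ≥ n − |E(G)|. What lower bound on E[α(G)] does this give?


E[|E(G)|] = C(35, 2)·p = 595 · (1/70) = 17/2.
E[α(G)] ≥ n − E[|E(G)|] = 35 − 17/2 = 53/2.
Numerically: ≈ 26.500000.
(This is only a lower bound; the true E[α(G)] may be larger.)

E[α(G)] ≥ 53/2 ≈ 26.500000.


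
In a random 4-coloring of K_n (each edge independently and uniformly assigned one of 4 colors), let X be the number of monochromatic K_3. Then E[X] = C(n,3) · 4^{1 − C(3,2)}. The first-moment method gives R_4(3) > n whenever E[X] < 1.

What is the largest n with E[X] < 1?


We need C(n, 3) · 4^{1 − 3} < 1, i.e. C(n, 3) < 4^{3 − 1} = 16.
Check values of n near the boundary:
  n = 3: C(3, 3) = 1; 1 < 16? YES
  n = 4: C(4, 3) = 4; 4 < 16? YES
  n = 5: C(5, 3) = 10; 10 < 16? YES
  n = 6: C(6, 3) = 20; 20 < 16? NO
  n = 7: C(7, 3) = 35; 35 < 16? NO
  n = 8: C(8, 3) = 56; 56 < 16? NO
The largest n with C(n, 3) < 16 is n = 5 (where E[X] = 5/8 ≈ 0.625). Hence R_4(3) > 5, i.e. R_4(3) ≥ 6.

Largest n = 5; hence R_4(3) > 5.


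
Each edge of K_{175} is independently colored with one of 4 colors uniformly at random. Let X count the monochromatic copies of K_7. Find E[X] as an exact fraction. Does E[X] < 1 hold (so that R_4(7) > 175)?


E[X] = C(175, 7) · 4^{1 − 21} = 883208107275 · 4^{−20} = 883208107275/1099511627776.
As a reduced fraction: E[X] = 883208107275/1099511627776 ≈ 0.8032731.
Is E[X] < 1? YES.
Since E[X] < 1, there exists a 4-coloring of K_{175} with no monochromatic K_7; hence R_4(7) > 175.

E[X] = 883208107275/1099511627776 ≈ 0.8032731; E[X] < 1, so R_4(7) > 175.


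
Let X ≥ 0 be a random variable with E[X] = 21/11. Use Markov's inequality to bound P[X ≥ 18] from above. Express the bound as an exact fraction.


μ = E[X] = 21/11, a = 18.
Markov: P[X ≥ 18] ≤ μ/a = (21/11)/18 = 7/66.
Numerically: ≈ 0.106.
(Since a = 18 > μ = 1.909, the bound 7/66 is < 1 and informative.)

P[X ≥ 18] ≤ 7/66 ≈ 0.106.


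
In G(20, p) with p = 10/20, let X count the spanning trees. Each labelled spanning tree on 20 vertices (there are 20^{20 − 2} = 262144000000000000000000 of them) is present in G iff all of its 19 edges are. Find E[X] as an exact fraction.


K_20 has 20^{20 − 2} = 262144000000000000000000 labelled spanning trees.
For each such spanning tree H, let X_H = 1 if all 19 edges of H are present in G. Then P[X_H = 1] = p^{19} = (1/2)^{19} = 1/524288.
Summing the indicators: E[X] = Σ_H E[X_H] = 262144000000000000000000 · p^{19} = 262144000000000000000000 · 1/524288 = 500000000000000000.
Numerically: E[X] ≈ 5e+17.

E[X] = 262144000000000000000000 · (1/2)^{19} = 500000000000000000 ≈ 5e+17.


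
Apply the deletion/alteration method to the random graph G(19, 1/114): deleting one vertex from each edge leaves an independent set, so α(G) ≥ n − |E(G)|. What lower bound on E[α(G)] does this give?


E[|E(G)|] = C(19, 2)·p = 171 · (1/114) = 3/2.
E[α(G)] ≥ n − E[|E(G)|] = 19 − 3/2 = 35/2.
Numerically: ≈ 17.50000.
(This is only a lower bound; the true E[α(G)] may be larger.)

E[α(G)] ≥ 35/2 ≈ 17.50000.


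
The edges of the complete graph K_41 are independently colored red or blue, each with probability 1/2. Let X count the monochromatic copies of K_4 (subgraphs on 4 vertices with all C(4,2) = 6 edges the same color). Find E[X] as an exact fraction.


Let X = Σ_S X_S over the C(41, 4) = 101270 subsets S of size 4, where X_S = 1 if the K_4 on S is monochromatic.
For a fixed S, the K_4 on S has C(4, 2) = 6 edges. P[all 6 edges red] = (1/2)^6, and likewise for blue, so P[monochromatic] = 2·(1/2)^6 = 2^{1 − 6} = 1/32.
By linearity of expectation: E[X] = C(41, 4) · 2^{1 − 6} = 101270 · 1/32 = 50635/16.
Numerically: E[X] ≈ 3164.688.

E[X] = C(41,4)·2^(1−C(4,2)) = 50635/16 ≈ 3164.688.


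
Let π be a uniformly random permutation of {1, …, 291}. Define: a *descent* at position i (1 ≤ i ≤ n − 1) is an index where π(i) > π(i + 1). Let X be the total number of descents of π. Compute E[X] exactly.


Write X = Σ X_I over i = 1, …, 290, with X_I the indicator of one descent.
There are 290 indicators.
For each fixed i, the pair (π(i), π(i+1)) is a uniformly random ordered pair of distinct values from {1, …, 291}; by symmetry P[π(i) > π(i+1)] = 1/2.
By linearity: E[X] = 290 · (1/2) = (291 − 1) · (1/2) = 145 ≈ 145.0000.

E[X] = 145 = 145.0000.


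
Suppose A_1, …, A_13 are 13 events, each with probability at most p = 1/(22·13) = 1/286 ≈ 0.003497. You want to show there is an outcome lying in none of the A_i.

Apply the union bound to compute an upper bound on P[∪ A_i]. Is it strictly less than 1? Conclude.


Union bound: P[∪_{i=1}^{13} A_i] ≤ Σ_i P[A_i] ≤ 13·p = 13·(1/286) = 1/22.
Numerically: 1/22 ≈ 0.045455.
Is 1/22 < 1? YES.
Since P[∪ A_i] ≤ 1/22 < 1, the complement has P[∩ A_i^c] ≥ 1 − 1/22 = 21/22 > 0, so some outcome avoids every A_i.

13·p = 1/22 ≈ 0.045455; existence CERTIFIED by the union bound.


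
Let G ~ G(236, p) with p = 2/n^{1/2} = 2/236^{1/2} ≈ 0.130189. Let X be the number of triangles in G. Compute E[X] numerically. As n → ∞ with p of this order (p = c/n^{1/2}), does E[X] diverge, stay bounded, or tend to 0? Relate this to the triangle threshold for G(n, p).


Number of potential triangles: C(236, 3) = 2162940.
Each occurs with probability p³ ≈ (0.130189)³ ≈ 2.20659171e-03.
By linearity: E[X] = C(236, 3)·p³ ≈ 2162940 · 2.20659171e-03 ≈ 4772.725477.
Since α = 1/2 < 1, p = c/n^{1/2} ≫ 1/n is above the triangle threshold p ~ 1/n. Asymptotically E[X] ~ (c³/6)·n^{3(1−α)} = (2³/6)·n^{1.5} → ∞; triangles are abundant w.h.p.

E[X] ≈ 4772.725477; in regime p = Θ(1/n^{1/2}) E[X] diverges (above the triangle threshold p ~ 1/n).


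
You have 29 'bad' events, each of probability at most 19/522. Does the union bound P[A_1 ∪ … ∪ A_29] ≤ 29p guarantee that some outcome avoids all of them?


Union bound: P[∪_{i=1}^{29} A_i] ≤ Σ_i P[A_i] ≤ 29·p = 29·(19/522) = 19/18.
Numerically: 19/18 ≈ 1.055556.
Is 19/18 < 1? NO.
Since the bound 19/18 is ≥ 1, the union bound is uninformative here; it does NOT by itself certify existence.

29·p = 19/18 ≈ 1.055556; existence NOT certified by the union bound.


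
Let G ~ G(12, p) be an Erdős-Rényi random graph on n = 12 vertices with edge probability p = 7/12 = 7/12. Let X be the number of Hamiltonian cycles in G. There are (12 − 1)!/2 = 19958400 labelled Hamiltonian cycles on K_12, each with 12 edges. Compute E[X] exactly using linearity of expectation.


K_12 has (12 − 1)!/2 = 19958400 labelled Hamiltonian cycles.
For each such Hamiltonian cycle H, let X_H = 1 if all 12 edges of H are present in G. Then P[X_H = 1] = p^{12} = (7/12)^{12} = 13841287201/8916100448256.
By linearity: E[X] = Σ_H E[X_H] = 19958400 · p^{12} = 19958400 · 13841287201/8916100448256 = 26644477861925/859963392.
Numerically: E[X] ≈ 30983.3.

E[X] = 19958400 · (7/12)^{12} = 26644477861925/859963392 ≈ 30983.3.


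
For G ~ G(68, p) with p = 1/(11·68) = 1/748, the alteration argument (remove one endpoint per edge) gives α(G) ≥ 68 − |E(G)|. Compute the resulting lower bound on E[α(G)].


E[|E(G)|] = C(68, 2)·p = 2278 · (1/748) = 67/22.
E[α(G)] ≥ n − E[|E(G)|] = 68 − 67/22 = 1429/22.
Numerically: ≈ 64.955.
(This is only a lower bound; the true E[α(G)] may be larger.)

E[α(G)] ≥ 1429/22 ≈ 64.955.


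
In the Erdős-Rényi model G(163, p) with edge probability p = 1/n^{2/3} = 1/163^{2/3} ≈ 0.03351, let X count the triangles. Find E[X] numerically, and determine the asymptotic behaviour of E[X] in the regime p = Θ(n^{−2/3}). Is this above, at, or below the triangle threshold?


Number of potential triangles: C(163, 3) = 708561.
Each occurs with probability p³ ≈ (0.03351)³ ≈ 3.763785e-05.
By linearity: E[X] = C(163, 3)·p³ ≈ 708561 · 3.763785e-05 ≈ 26.6687.
Since α = 2/3 < 1, p = c/n^{2/3} ≫ 1/n is above the triangle threshold p ~ 1/n. Asymptotically E[X] ~ (c³/6)·n^{3(1−α)} = (1³/6)·n^{1} → ∞; triangles are abundant w.h.p.

E[X] ≈ 26.6687; in regime p = Θ(1/n^{2/3}) E[X] diverges (above the triangle threshold p ~ 1/n).


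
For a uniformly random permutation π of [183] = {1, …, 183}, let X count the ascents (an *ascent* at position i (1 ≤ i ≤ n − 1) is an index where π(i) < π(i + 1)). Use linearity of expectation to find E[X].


Write X = Σ X_I over i = 1, …, 182, with X_I the indicator of one ascent.
There are 182 indicators.
For each fixed i, the pair (π(i), π(i+1)) is a uniformly random ordered pair of distinct values from {1, …, 183}; by symmetry P[π(i) < π(i+1)] = 1/2.
By linearity: E[X] = 182 · (1/2) = (183 − 1) · (1/2) = 91 ≈ 91.00000.

E[X] = 91 = 91.00000.


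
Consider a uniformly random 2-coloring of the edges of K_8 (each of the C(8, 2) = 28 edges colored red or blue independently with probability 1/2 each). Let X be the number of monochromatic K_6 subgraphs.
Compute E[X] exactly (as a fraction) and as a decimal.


Let X = Σ_S X_S over the C(8, 6) = 28 subsets S of size 6, where X_S = 1 if the K_6 on S is monochromatic.
For a fixed S, the K_6 on S has C(6, 2) = 15 edges. P[all 15 edges red] = (1/2)^15, and likewise for blue, so P[monochromatic] = 2·(1/2)^15 = 2^{1 − 15} = 1/16384.
By linearity: E[X] = C(8, 6) · 2^{1 − 15} = 28 · 1/16384 = 7/4096.
Numerically: E[X] ≈ 0.0017.

E[X] = C(8,6)·2^(1−C(6,2)) = 7/4096 ≈ 0.0017.


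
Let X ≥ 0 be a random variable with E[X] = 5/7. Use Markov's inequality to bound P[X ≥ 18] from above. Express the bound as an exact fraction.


μ = E[X] = 5/7, a = 18.
Markov: P[X ≥ 18] ≤ μ/a = (5/7)/18 = 5/126.
Numerically: ≈ 0.0397.
(Since a = 18 > μ = 0.7143, the bound 5/126 is < 1 and informative.)

P[X ≥ 18] ≤ 5/126 ≈ 0.0397.


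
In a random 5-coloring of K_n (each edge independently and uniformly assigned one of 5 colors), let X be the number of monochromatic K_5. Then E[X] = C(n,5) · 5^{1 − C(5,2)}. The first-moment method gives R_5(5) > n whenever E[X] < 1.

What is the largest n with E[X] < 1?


We need C(n, 5) · 5^{1 − 10} < 1, i.e. C(n, 5) < 5^{10 − 1} = 1953125.
Check values of n near the boundary:
  n = 44: C(44, 5) = 1086008; 1086008 < 1953125? YES
  n = 45: C(45, 5) = 1221759; 1221759 < 1953125? YES
  n = 46: C(46, 5) = 1370754; 1370754 < 1953125? YES
  n = 47: C(47, 5) = 1533939; 1533939 < 1953125? YES
  n = 48: C(48, 5) = 1712304; 1712304 < 1953125? YES
  n = 49: C(49, 5) = 1906884; 1906884 < 1953125? YES
  n = 50: C(50, 5) = 2118760; 2118760 < 1953125? NO
  n = 51: C(51, 5) = 2349060; 2349060 < 1953125? NO
  n = 52: C(52, 5) = 2598960; 2598960 < 1953125? NO
The largest n with C(n, 5) < 1953125 is n = 49 (where E[X] = 1906884/1953125 ≈ 0.97632). Hence R_5(5) > 49, i.e. R_5(5) ≥ 50.

Largest n = 49; hence R_5(5) > 49.


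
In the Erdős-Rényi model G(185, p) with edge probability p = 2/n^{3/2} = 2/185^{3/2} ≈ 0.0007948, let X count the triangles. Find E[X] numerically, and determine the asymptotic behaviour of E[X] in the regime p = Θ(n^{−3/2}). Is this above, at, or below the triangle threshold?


Number of potential triangles: C(185, 3) = 1038220.
Each occurs with probability p³ ≈ (0.0007948)³ ≈ 5.021312e-10.
By linearity: E[X] = C(185, 3)·p³ ≈ 1038220 · 5.021312e-10 ≈ 0.0005.
Since α = 3/2 > 1, p = c/n^{3/2} = o(1/n) is below the triangle threshold p ~ 1/n. Asymptotically E[X] ~ (c³/6)·n^{3(1−α)} = (2³/6)·n^{-1.5} → 0, so by Markov's inequality G has no triangles w.h.p.

E[X] ≈ 0.0005; in regime p = Θ(1/n^{3/2}) E[X] tends to 0 (below the triangle threshold p ~ 1/n).


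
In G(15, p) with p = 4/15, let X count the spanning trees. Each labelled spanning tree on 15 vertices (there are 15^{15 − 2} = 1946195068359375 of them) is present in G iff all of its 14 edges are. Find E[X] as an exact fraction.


K_15 has 15^{15 − 2} = 1946195068359375 labelled spanning trees.
For each such spanning tree H, let X_H = 1 if all 14 edges of H are present in G. Then P[X_H = 1] = p^{14} = (4/15)^{14} = 268435456/29192926025390625.
By linearity of expectation: E[X] = Σ_H E[X_H] = 1946195068359375 · p^{14} = 1946195068359375 · 268435456/29192926025390625 = 268435456/15.
Numerically: E[X] ≈ 1.79e+07.

E[X] = 1946195068359375 · (4/15)^{14} = 268435456/15 ≈ 1.79e+07.


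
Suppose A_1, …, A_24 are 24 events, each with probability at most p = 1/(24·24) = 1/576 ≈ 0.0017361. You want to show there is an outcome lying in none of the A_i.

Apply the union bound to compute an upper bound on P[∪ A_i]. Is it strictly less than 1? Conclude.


Union bound: P[∪_{i=1}^{24} A_i] ≤ Σ_i P[A_i] ≤ 24·p = 24·(1/576) = 1/24.
Numerically: 1/24 ≈ 0.0416667.
Is 1/24 < 1? YES.
Since P[∪ A_i] ≤ 1/24 < 1, the complement has P[∩ A_i^c] ≥ 1 − 1/24 = 23/24 > 0, so some outcome avoids every A_i.

24·p = 1/24 ≈ 0.0416667; existence CERTIFIED by the union bound.


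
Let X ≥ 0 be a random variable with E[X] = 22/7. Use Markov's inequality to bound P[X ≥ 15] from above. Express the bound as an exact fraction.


μ = E[X] = 22/7, a = 15.
Markov: P[X ≥ 15] ≤ μ/a = (22/7)/15 = 22/105.
Numerically: ≈ 0.20952.
(Since a = 15 > μ = 3.14286, the bound 22/105 is < 1 and informative.)

P[X ≥ 15] ≤ 22/105 ≈ 0.20952.


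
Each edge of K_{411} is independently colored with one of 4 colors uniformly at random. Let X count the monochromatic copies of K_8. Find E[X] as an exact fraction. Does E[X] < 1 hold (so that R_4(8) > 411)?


E[X] = C(411, 8) · 4^{1 − 28} = 18855821462126715 · 4^{−27} = 18855821462126715/18014398509481984.
As a reduced fraction: E[X] = 18855821462126715/18014398509481984 ≈ 1.0467084.
Is E[X] < 1? NO.
Since E[X] ≥ 1, the first-moment bound is inconclusive at n = 411; it does NOT by itself certify R_4(8) > 411.

E[X] = 18855821462126715/18014398509481984 ≈ 1.0467084; E[X] ≥ 1; first-moment method inconclusive here.


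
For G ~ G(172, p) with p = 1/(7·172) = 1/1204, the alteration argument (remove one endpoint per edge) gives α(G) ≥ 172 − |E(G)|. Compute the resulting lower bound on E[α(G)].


E[|E(G)|] = C(172, 2)·p = 14706 · (1/1204) = 171/14.
E[α(G)] ≥ n − E[|E(G)|] = 172 − 171/14 = 2237/14.
Numerically: ≈ 159.7857.
(This is only a lower bound; the true E[α(G)] may be larger.)

E[α(G)] ≥ 2237/14 ≈ 159.7857.


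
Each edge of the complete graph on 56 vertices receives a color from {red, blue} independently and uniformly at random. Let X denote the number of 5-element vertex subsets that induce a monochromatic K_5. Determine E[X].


Let X = Σ_S X_S over the C(56, 5) = 3819816 subsets S of size 5, where X_S = 1 if the K_5 on S is monochromatic.
For a fixed S, the K_5 on S has C(5, 2) = 10 edges. P[all 10 edges red] = (1/2)^10, and likewise for blue, so P[monochromatic] = 2·(1/2)^10 = 2^{1 − 10} = 1/512.
By linearity: E[X] = C(56, 5) · 2^{1 − 10} = 3819816 · 1/512 = 477477/64.
Numerically: E[X] ≈ 7460.578.

E[X] = C(56,5)·2^(1−C(5,2)) = 477477/64 ≈ 7460.578.


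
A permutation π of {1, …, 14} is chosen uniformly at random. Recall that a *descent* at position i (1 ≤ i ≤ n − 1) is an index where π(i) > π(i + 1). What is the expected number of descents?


Write X = Σ X_I over i = 1, …, 13, with X_I the indicator of one descent.
There are 13 indicators.
For each fixed i, the pair (π(i), π(i+1)) is a uniformly random ordered pair of distinct values from {1, …, 14}; by symmetry P[π(i) > π(i+1)] = 1/2.
By linearity: E[X] = 13 · (1/2) = (14 − 1) · (1/2) = 13/2 ≈ 6.5000.

E[X] = 13/2 = 6.5000.


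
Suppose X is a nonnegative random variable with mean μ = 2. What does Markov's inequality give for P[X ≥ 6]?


μ = E[X] = 2, a = 6.
Markov: P[X ≥ 6] ≤ μ/a = (2)/6 = 1/3.
Numerically: ≈ 0.333.
(Since a = 6 > μ = 2.000, the bound 1/3 is < 1 and informative.)

P[X ≥ 6] ≤ 1/3 ≈ 0.333.


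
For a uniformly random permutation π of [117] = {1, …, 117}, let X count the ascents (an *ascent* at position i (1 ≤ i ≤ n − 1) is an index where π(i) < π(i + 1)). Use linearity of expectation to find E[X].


Write X = Σ X_I over i = 1, …, 116, with X_I the indicator of one ascent.
There are 116 indicators.
For each fixed i, the pair (π(i), π(i+1)) is a uniformly random ordered pair of distinct values from {1, …, 117}; by symmetry P[π(i) < π(i+1)] = 1/2.
By linearity: E[X] = 116 · (1/2) = (117 − 1) · (1/2) = 58 ≈ 58.000.

E[X] = 58 = 58.000.


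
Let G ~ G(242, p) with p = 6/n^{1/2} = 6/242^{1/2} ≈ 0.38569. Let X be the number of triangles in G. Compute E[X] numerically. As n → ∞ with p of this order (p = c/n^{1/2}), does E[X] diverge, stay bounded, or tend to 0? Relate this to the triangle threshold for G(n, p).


Number of potential triangles: C(242, 3) = 2332880.
Each occurs with probability p³ ≈ (0.38569)³ ≈ 5.7376057e-02.
By linearity: E[X] = C(242, 3)·p³ ≈ 2332880 · 5.7376057e-02 ≈ 133851.45673.
Since α = 1/2 < 1, p = c/n^{1/2} ≫ 1/n is above the triangle threshold p ~ 1/n. Asymptotically E[X] ~ (c³/6)·n^{3(1−α)} = (6³/6)·n^{1.5} → ∞; triangles are abundant w.h.p.

E[X] ≈ 133851.45673; in regime p = Θ(1/n^{1/2}) E[X] diverges (above the triangle threshold p ~ 1/n).


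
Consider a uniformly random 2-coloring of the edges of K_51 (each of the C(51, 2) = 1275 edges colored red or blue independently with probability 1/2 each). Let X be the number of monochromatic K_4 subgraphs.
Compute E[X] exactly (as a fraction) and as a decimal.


Let X = Σ_S X_S over the C(51, 4) = 249900 subsets S of size 4, where X_S = 1 if the K_4 on S is monochromatic.
For a fixed S, the K_4 on S has C(4, 2) = 6 edges. P[all 6 edges red] = (1/2)^6, and likewise for blue, so P[monochromatic] = 2·(1/2)^6 = 2^{1 − 6} = 1/32.
By linearity: E[X] = C(51, 4) · 2^{1 − 6} = 249900 · 1/32 = 62475/8.
Numerically: E[X] ≈ 7809.375.

E[X] = C(51,4)·2^(1−C(4,2)) = 62475/8 ≈ 7809.375.


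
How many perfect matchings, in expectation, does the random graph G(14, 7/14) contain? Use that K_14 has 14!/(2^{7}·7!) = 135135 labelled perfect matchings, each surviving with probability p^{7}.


K_14 has 14!/(2^{7}·7!) = 135135 labelled perfect matchings.
For each such perfect matching H, let X_H = 1 if all 7 edges of H are present in G. Then P[X_H = 1] = p^{7} = (1/2)^{7} = 1/128.
Summing the indicators: E[X] = Σ_H E[X_H] = 135135 · p^{7} = 135135 · 1/128 = 135135/128.
Numerically: E[X] ≈ 1055.74.

E[X] = 135135 · (1/2)^{7} = 135135/128 ≈ 1055.74.


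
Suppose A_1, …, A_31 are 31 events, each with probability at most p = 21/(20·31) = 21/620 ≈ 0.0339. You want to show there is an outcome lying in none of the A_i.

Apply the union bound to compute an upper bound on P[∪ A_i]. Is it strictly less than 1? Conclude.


Union bound: P[∪_{i=1}^{31} A_i] ≤ Σ_i P[A_i] ≤ 31·p = 31·(21/620) = 21/20.
Numerically: 21/20 ≈ 1.0500.
Is 21/20 < 1? NO.
Since the bound 21/20 is ≥ 1, the union bound is uninformative here; it does NOT by itself certify existence.

31·p = 21/20 ≈ 1.0500; existence NOT certified by the union bound.


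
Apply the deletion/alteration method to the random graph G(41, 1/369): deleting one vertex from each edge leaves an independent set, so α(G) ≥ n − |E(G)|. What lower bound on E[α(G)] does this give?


E[|E(G)|] = C(41, 2)·p = 820 · (1/369) = 20/9.
E[α(G)] ≥ n − E[|E(G)|] = 41 − 20/9 = 349/9.
Numerically: ≈ 38.777778.
(This is only a lower bound; the true E[α(G)] may be larger.)

E[α(G)] ≥ 349/9 ≈ 38.777778.


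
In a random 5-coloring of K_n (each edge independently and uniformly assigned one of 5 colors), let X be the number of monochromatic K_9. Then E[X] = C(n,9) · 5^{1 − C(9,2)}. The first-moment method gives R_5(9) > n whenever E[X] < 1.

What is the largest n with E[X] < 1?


We need C(n, 9) · 5^{1 − 36} < 1, i.e. C(n, 9) < 5^{36 − 1} = 2910383045673370361328125.
Check values of n near the boundary:
  n = 2169: C(2169, 9) = 2879753360044504243499683; 2879753360044504243499683 < 2910383045673370361328125? YES
  n = 2170: C(2170, 9) = 2891746779868845075610510; 2891746779868845075610510 < 2910383045673370361328125? YES
  n = 2171: C(2171, 9) = 2903784578674959601827205; 2903784578674959601827205 < 2910383045673370361328125? YES
  n = 2172: C(2172, 9) = 2915866900084148060642020; 2915866900084148060642020 < 2910383045673370361328125? NO
  n = 2173: C(2173, 9) = 2927993888115921319674265; 2927993888115921319674265 < 2910383045673370361328125? NO
  n = 2174: C(2174, 9) = 2940165687188920530702934; 2940165687188920530702934 < 2910383045673370361328125? NO
The largest n with C(n, 9) < 2910383045673370361328125 is n = 2171 (where E[X] = 580756915734991920365441/582076609134674072265625 ≈ 0.9977). Hence R_5(9) > 2171, i.e. R_5(9) ≥ 2172.

Largest n = 2171; hence R_5(9) > 2171.


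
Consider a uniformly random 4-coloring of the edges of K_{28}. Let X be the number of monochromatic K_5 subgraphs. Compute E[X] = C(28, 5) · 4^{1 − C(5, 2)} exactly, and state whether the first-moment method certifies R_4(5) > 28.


E[X] = C(28, 5) · 4^{1 − 10} = 98280 · 4^{−9} = 98280/262144.
As a reduced fraction: E[X] = 12285/32768 ≈ 0.375.
Is E[X] < 1? YES.
Since E[X] < 1, there exists a 4-coloring of K_{28} with no monochromatic K_5; hence R_4(5) > 28.

E[X] = 12285/32768 ≈ 0.375; E[X] < 1, so R_4(5) > 28.


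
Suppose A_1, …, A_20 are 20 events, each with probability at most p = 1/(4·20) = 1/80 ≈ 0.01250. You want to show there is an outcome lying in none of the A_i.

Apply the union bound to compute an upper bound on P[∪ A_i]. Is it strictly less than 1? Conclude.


Union bound: P[∪_{i=1}^{20} A_i] ≤ Σ_i P[A_i] ≤ 20·p = 20·(1/80) = 1/4.
Numerically: 1/4 ≈ 0.25000.
Is 1/4 < 1? YES.
Since P[∪ A_i] ≤ 1/4 < 1, the complement has P[∩ A_i^c] ≥ 1 − 1/4 = 3/4 > 0, so some outcome avoids every A_i.

20·p = 1/4 ≈ 0.25000; existence CERTIFIED by the union bound.


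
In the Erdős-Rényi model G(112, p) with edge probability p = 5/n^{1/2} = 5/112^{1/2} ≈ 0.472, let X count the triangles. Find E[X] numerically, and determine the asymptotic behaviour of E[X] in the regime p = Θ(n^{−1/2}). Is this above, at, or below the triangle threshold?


Number of potential triangles: C(112, 3) = 227920.
Each occurs with probability p³ ≈ (0.472)³ ≈ 1.05459e-01.
By linearity: E[X] = C(112, 3)·p³ ≈ 227920 · 1.05459e-01 ≈ 24036.178.
Since α = 1/2 < 1, p = c/n^{1/2} ≫ 1/n is above the triangle threshold p ~ 1/n. Asymptotically E[X] ~ (c³/6)·n^{3(1−α)} = (5³/6)·n^{1.5} → ∞; triangles are abundant w.h.p.

E[X] ≈ 24036.178; in regime p = Θ(1/n^{1/2}) E[X] diverges (above the triangle threshold p ~ 1/n).


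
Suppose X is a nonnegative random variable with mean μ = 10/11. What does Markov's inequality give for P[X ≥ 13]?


μ = E[X] = 10/11, a = 13.
Markov: P[X ≥ 13] ≤ μ/a = (10/11)/13 = 10/143.
Numerically: ≈ 0.06993.
(Since a = 13 > μ = 0.90909, the bound 10/143 is < 1 and informative.)

P[X ≥ 13] ≤ 10/143 ≈ 0.06993.


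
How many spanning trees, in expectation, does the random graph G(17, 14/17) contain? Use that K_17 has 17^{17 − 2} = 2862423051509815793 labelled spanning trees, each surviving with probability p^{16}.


K_17 has 17^{17 − 2} = 2862423051509815793 labelled spanning trees.
For each such spanning tree H, let X_H = 1 if all 16 edges of H are present in G. Then P[X_H = 1] = p^{16} = (14/17)^{16} = 2177953337809371136/48661191875666868481.
By linearity of expectation: E[X] = Σ_H E[X_H] = 2862423051509815793 · p^{16} = 2862423051509815793 · 2177953337809371136/48661191875666868481 = 2177953337809371136/17.
Numerically: E[X] ≈ 1.28e+17.

E[X] = 2862423051509815793 · (14/17)^{16} = 2177953337809371136/17 ≈ 1.28e+17.


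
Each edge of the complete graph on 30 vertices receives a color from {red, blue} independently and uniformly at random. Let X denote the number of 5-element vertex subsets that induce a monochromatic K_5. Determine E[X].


Let X = Σ_S X_S over the C(30, 5) = 142506 subsets S of size 5, where X_S = 1 if the K_5 on S is monochromatic.
For a fixed S, the K_5 on S has C(5, 2) = 10 edges. P[all 10 edges red] = (1/2)^10, and likewise for blue, so P[monochromatic] = 2·(1/2)^10 = 2^{1 − 10} = 1/512.
By linearity of expectation: E[X] = C(30, 5) · 2^{1 − 10} = 142506 · 1/512 = 71253/256.
Numerically: E[X] ≈ 278.3320.

E[X] = C(30,5)·2^(1−C(5,2)) = 71253/256 ≈ 278.3320.


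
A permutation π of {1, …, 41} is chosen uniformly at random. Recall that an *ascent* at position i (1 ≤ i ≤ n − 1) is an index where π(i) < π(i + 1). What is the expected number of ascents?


Write X = Σ X_I over i = 1, …, 40, with X_I the indicator of one ascent.
There are 40 indicators.
For each fixed i, the pair (π(i), π(i+1)) is a uniformly random ordered pair of distinct values from {1, …, 41}; by symmetry P[π(i) < π(i+1)] = 1/2.
By linearity: E[X] = 40 · (1/2) = (41 − 1) · (1/2) = 20 ≈ 20.0000.

E[X] = 20 = 20.0000.


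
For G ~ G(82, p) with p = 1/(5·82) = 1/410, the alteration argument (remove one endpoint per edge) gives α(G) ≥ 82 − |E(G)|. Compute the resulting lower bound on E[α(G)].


E[|E(G)|] = C(82, 2)·p = 3321 · (1/410) = 81/10.
E[α(G)] ≥ n − E[|E(G)|] = 82 − 81/10 = 739/10.
Numerically: ≈ 73.900.
(This is only a lower bound; the true E[α(G)] may be larger.)

E[α(G)] ≥ 739/10 ≈ 73.900.


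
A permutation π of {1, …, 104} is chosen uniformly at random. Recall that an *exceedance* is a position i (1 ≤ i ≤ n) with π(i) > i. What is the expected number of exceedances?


Write X = Σ_{i=1}^{104} X_i, where X_i = 1_{π(i) > i}.
For each fixed i, π(i) is uniform over {1, …, 104} (marginal of a uniform permutation), so P[π(i) > i] = (n − i)/n. Summing: Σ_{i=1}^{104} (n − i)/n = (0 + 1 + … + 103)/104 = 104(104 − 1)/(2·104) = (104 − 1)/2.
Hence E[X] = Σ_{i=1}^{104} (104 − i)/104 = 103/2 ≈ 51.500.

E[X] = 103/2 = 51.500.


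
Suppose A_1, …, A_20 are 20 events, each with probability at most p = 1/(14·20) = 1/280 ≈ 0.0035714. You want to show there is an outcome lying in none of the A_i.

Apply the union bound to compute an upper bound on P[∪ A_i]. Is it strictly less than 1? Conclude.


Union bound: P[∪_{i=1}^{20} A_i] ≤ Σ_i P[A_i] ≤ 20·p = 20·(1/280) = 1/14.
Numerically: 1/14 ≈ 0.0714286.
Is 1/14 < 1? YES.
Since P[∪ A_i] ≤ 1/14 < 1, the complement has P[∩ A_i^c] ≥ 1 − 1/14 = 13/14 > 0, so some outcome avoids every A_i.

20·p = 1/14 ≈ 0.0714286; existence CERTIFIED by the union bound.


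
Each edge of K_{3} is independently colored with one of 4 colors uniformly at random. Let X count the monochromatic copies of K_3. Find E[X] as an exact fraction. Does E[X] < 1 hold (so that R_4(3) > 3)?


E[X] = C(3, 3) · 4^{1 − 3} = 1 · 4^{−2} = 1/16.
As a reduced fraction: E[X] = 1/16 ≈ 0.062.
Is E[X] < 1? YES.
Since E[X] < 1, there exists a 4-coloring of K_{3} with no monochromatic K_3; hence R_4(3) > 3.

E[X] = 1/16 ≈ 0.062; E[X] < 1, so R_4(3) > 3.


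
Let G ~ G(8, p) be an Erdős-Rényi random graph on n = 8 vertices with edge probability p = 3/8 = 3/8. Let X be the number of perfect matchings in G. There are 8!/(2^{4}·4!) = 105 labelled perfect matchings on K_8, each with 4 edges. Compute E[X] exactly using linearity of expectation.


K_8 has 8!/(2^{4}·4!) = 105 labelled perfect matchings.
For each such perfect matching H, let X_H = 1 if all 4 edges of H are present in G. Then P[X_H = 1] = p^{4} = (3/8)^{4} = 81/4096.
By linearity of expectation: E[X] = Σ_H E[X_H] = 105 · p^{4} = 105 · 81/4096 = 8505/4096.
Numerically: E[X] ≈ 2.076.

E[X] = 105 · (3/8)^{4} = 8505/4096 ≈ 2.076.


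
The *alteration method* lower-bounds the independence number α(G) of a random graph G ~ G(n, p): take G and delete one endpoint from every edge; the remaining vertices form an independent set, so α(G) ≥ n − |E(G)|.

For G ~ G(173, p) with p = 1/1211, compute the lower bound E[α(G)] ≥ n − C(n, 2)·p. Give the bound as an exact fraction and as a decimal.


E[|E(G)|] = C(173, 2)·p = 14878 · (1/1211) = 86/7.
E[α(G)] ≥ n − E[|E(G)|] = 173 − 86/7 = 1125/7.
Numerically: ≈ 160.714286.
(This is only a lower bound; the true E[α(G)] may be larger.)

E[α(G)] ≥ 1125/7 ≈ 160.714286.


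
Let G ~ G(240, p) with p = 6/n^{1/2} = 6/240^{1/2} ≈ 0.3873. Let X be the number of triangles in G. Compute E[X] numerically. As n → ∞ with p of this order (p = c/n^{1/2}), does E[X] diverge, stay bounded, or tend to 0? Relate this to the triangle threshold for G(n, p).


Number of potential triangles: C(240, 3) = 2275280.
Each occurs with probability p³ ≈ (0.3873)³ ≈ 5.8094750e-02.
By linearity: E[X] = C(240, 3)·p³ ≈ 2275280 · 5.8094750e-02 ≈ 132181.82322.
Since α = 1/2 < 1, p = c/n^{1/2} ≫ 1/n is above the triangle threshold p ~ 1/n. Asymptotically E[X] ~ (c³/6)·n^{3(1−α)} = (6³/6)·n^{1.5} → ∞; triangles are abundant w.h.p.

E[X] ≈ 132181.82322; in regime p = Θ(1/n^{1/2}) E[X] diverges (above the triangle threshold p ~ 1/n).


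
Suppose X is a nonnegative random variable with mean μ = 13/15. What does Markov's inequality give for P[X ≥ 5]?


μ = E[X] = 13/15, a = 5.
Markov: P[X ≥ 5] ≤ μ/a = (13/15)/5 = 13/75.
Numerically: ≈ 0.173333.
(Since a = 5 > μ = 0.866667, the bound 13/75 is < 1 and informative.)

P[X ≥ 5] ≤ 13/75 ≈ 0.173333.


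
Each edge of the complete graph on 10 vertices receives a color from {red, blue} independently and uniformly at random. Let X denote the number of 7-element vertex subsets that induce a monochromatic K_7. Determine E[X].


Let X = Σ_S X_S over the C(10, 7) = 120 subsets S of size 7, where X_S = 1 if the K_7 on S is monochromatic.
For a fixed S, the K_7 on S has C(7, 2) = 21 edges. P[all 21 edges red] = (1/2)^21, and likewise for blue, so P[monochromatic] = 2·(1/2)^21 = 2^{1 − 21} = 1/1048576.
Summing: E[X] = C(10, 7) · 2^{1 − 21} = 120 · 1/1048576 = 15/131072.
Numerically: E[X] ≈ 0.000.

E[X] = C(10,7)·2^(1−C(7,2)) = 15/131072 ≈ 0.000.


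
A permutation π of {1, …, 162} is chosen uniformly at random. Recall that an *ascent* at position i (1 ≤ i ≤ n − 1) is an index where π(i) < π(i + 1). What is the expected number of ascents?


Write X = Σ X_I over i = 1, …, 161, with X_I the indicator of one ascent.
There are 161 indicators.
For each fixed i, the pair (π(i), π(i+1)) is a uniformly random ordered pair of distinct values from {1, …, 162}; by symmetry P[π(i) < π(i+1)] = 1/2.
By linearity: E[X] = 161 · (1/2) = (162 − 1) · (1/2) = 161/2 ≈ 80.5000.

E[X] = 161/2 = 80.5000.


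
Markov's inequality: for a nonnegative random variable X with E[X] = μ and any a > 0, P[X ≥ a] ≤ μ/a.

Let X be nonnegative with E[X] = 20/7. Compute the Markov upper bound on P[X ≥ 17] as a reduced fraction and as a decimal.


μ = E[X] = 20/7, a = 17.
Markov: P[X ≥ 17] ≤ μ/a = (20/7)/17 = 20/119.
Numerically: ≈ 0.168.
(Since a = 17 > μ = 2.857, the bound 20/119 is < 1 and informative.)

P[X ≥ 17] ≤ 20/119 ≈ 0.168.
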